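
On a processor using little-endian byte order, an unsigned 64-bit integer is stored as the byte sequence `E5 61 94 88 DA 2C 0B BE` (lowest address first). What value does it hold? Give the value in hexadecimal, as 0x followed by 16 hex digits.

Little-endian stores the least-significant byte at the lowest address.
Reassemble most-significant byte first: BE 0B 2C DA 88 94 61 E5 → 0xBE0B2CDA889461E5.

0xBE0B2CDA889461E5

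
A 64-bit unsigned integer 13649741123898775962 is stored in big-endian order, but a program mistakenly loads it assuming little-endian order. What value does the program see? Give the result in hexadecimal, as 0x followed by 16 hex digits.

0x9A1907963B9F6DBD

13649741123898775962 in 64-bit hexadecimal is 0xBD6D9F3B9607199A.
Stored big-endian, the bytes at ascending addresses are BD 6D 9F 3B 96 07 19 9A.
Read back as little-endian, the first byte is least significant, giving 0x9A1907963B9F6DBD.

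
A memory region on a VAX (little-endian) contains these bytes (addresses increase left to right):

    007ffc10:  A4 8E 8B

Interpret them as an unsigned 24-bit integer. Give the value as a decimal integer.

In little-endian order the low byte comes first in memory.
Reassemble most-significant byte first: 8B 8E A4 → 0x8B8EA4.
0x8B8EA4 = 9146020.

9146020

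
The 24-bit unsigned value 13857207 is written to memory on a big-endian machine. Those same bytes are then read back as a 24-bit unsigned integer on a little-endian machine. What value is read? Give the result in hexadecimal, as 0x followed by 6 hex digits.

0xB771D3

13857207 in 24-bit hexadecimal is 0xD371B7.
Stored big-endian, the bytes at ascending addresses are D3 71 B7.
Read back as little-endian, the first byte is least significant, giving 0xB771D3.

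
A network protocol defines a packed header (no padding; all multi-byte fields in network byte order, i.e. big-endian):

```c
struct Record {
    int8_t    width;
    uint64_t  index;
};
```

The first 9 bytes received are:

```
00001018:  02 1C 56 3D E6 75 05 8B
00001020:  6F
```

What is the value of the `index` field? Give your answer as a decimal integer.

2041887541074168687

`index` follows `width` (1 byte), so it starts at byte offset 1 and occupies 8 bytes.
Bytes at offsets 1..8: 1C 56 3D E6 75 05 8B 6F.
In big-endian order the high byte comes first in memory.
The bytes are already most-significant first: 0x1C563DE675058B6F.
0x1C563DE675058B6F = 2041887541074168687.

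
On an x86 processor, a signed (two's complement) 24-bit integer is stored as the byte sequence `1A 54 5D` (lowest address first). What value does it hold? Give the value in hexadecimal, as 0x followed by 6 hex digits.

In little-endian order the low byte comes first in memory.
Reassemble most-significant byte first: 5D 54 1A → 0x5D541A.

0x5D541A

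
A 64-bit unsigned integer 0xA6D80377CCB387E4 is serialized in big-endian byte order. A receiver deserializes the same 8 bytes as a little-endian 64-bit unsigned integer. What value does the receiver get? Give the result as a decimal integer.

Stored big-endian, the bytes at ascending addresses are A6 D8 03 77 CC B3 87 E4.
Read back as little-endian, the first byte is least significant, giving 0xE487B3CC7703D8A6.
0xE487B3CC7703D8A6 = 16467328253254949030.

16467328253254949030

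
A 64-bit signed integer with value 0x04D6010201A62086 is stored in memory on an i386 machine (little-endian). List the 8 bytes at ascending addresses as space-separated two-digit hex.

86 20 A6 01 02 01 D6 04

Split into bytes (most-significant first): 04 D6 01 02 01 A6 20 86.
Little-endian stores the least-significant byte at the lowest address.
So at ascending addresses the bytes are 86 20 A6 01 02 01 D6 04.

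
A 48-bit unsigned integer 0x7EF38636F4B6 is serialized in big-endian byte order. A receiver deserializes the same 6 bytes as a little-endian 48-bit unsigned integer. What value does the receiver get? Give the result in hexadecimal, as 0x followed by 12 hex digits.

0xB6F43686F37E

Stored big-endian, the bytes at ascending addresses are 7E F3 86 36 F4 B6.
Read back as little-endian, the first byte is least significant, giving 0xB6F43686F37E.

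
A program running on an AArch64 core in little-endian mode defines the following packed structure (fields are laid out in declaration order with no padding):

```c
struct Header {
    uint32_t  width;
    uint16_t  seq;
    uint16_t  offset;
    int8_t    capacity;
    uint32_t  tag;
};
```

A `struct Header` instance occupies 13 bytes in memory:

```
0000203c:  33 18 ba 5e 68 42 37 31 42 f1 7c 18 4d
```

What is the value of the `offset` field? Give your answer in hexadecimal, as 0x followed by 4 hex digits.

`offset` follows `width` (4 B), `seq` (2 B), so it starts at offset 4 + 2 = 6 and occupies 2 bytes.
Bytes at offsets 6..7: 37 31.
Little-endian: lowest address holds the least-significant byte.
Reassemble most-significant byte first: 31 37 → 0x3137.

0x3137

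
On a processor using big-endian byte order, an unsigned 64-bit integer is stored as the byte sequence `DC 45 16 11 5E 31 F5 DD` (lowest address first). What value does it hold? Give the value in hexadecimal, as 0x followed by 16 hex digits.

Big-endian: lowest address holds the most-significant byte.
The bytes are already most-significant first: 0xDC4516115E31F5DD.

0xDC4516115E31F5DD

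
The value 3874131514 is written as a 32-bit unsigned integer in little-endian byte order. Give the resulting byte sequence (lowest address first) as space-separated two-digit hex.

3874131514 in hexadecimal, padded to 32 bits, is 0xE6EA8E3A.
Split into bytes (most-significant first): E6 EA 8E 3A.
Little-endian stores the least-significant byte at the lowest address.
So at ascending addresses the bytes are 3A 8E EA E6.

3A 8E EA E6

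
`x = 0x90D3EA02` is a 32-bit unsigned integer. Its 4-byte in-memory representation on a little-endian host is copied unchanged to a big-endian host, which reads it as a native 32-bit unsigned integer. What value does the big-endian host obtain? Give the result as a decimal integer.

Stored little-endian, the bytes at ascending addresses are 02 EA D3 90.
Read back as big-endian, the last byte is least significant, giving 0x02EAD390.
0x02EAD390 = 48944016.

48944016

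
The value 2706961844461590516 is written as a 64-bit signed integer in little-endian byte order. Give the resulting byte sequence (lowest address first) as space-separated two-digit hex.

2706961844461590516 in hexadecimal, padded to 64 bits, is 0x25910F7497AB57F4.
Split into bytes (most-significant first): 25 91 0F 74 97 AB 57 F4.
In little-endian order the low byte comes first in memory.
So at ascending addresses the bytes are F4 57 AB 97 74 0F 91 25.

F4 57 AB 97 74 0F 91 25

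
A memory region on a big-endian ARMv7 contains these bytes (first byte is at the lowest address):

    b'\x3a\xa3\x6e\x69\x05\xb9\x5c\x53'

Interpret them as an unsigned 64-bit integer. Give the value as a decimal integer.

4225342272750312531

In big-endian order the high byte comes first in memory.
The bytes are already most-significant first: 0x3AA36E6905B95C53.
0x3AA36E6905B95C53 = 4225342272750312531.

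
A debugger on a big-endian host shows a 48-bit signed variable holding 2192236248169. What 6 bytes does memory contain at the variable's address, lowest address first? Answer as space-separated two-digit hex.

01 FE 6B 76 7C 69

2192236248169 in hexadecimal, padded to 48 bits, is 0x01FE6B767C69.
Split into bytes (most-significant first): 01 FE 6B 76 7C 69.
Big-endian stores the most-significant byte at the lowest address.
So the memory order matches the most-significant-first order: 01 FE 6B 76 7C 69.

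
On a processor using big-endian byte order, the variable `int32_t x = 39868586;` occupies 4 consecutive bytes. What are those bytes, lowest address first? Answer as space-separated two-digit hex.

39868586 in hexadecimal, padded to 32 bits, is 0x026058AA.
Split into bytes (most-significant first): 02 60 58 AA.
Big-endian: lowest address holds the most-significant byte.
So the memory order matches the most-significant-first order: 02 60 58 AA.

02 60 58 AA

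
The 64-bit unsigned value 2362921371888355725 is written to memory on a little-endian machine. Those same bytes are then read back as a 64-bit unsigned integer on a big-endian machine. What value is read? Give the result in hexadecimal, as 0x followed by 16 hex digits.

2362921371888355725 in 64-bit hexadecimal is 0x20CAC877EB95898D.
Stored little-endian, the bytes at ascending addresses are 8D 89 95 EB 77 C8 CA 20.
Read back as big-endian, the last byte is least significant, giving 0x8D8995EB77C8CA20.

0x8D8995EB77C8CA20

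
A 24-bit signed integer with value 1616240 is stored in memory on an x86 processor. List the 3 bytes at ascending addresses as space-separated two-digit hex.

1616240 in hexadecimal, padded to 24 bits, is 0x18A970.
Split into bytes (most-significant first): 18 A9 70.
Little-endian stores the least-significant byte at the lowest address.
So at ascending addresses the bytes are 70 A9 18.

70 A9 18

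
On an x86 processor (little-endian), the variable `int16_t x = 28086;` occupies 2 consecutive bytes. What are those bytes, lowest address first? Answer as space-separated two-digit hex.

28086 in hexadecimal, padded to 16 bits, is 0x6DB6.
Split into bytes (most-significant first): 6D B6.
Little-endian: lowest address holds the least-significant byte.
So at ascending addresses the bytes are B6 6D.

B6 6D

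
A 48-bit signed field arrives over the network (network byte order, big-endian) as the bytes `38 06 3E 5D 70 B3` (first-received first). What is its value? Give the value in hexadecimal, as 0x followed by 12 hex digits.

0x38063E5D70B3

Big-endian: lowest address holds the most-significant byte.
The bytes are already most-significant first: 0x38063E5D70B3.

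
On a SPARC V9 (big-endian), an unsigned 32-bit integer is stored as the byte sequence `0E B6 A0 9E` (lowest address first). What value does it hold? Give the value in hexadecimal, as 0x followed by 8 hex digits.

0x0EB6A09E

Big-endian: lowest address holds the most-significant byte.
The bytes are already most-significant first: 0x0EB6A09E.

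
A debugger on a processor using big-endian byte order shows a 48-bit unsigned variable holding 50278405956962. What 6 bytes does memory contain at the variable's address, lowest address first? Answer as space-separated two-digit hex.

50278405956962 in hexadecimal, padded to 48 bits, is 0x2DBA5A86E562.
Split into bytes (most-significant first): 2D BA 5A 86 E5 62.
In big-endian order the high byte comes first in memory.
So the memory order matches the most-significant-first order: 2D BA 5A 86 E5 62.

2D BA 5A 86 E5 62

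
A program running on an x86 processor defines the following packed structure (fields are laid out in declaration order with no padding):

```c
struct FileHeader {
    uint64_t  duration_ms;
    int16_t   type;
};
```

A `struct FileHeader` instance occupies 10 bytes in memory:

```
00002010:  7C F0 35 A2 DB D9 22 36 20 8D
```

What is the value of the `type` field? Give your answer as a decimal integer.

`type` follows `duration_ms` (8 bytes), so it starts at byte offset 8 and occupies 2 bytes.
Bytes at offsets 8..9: 20 8D.
Little-endian stores the least-significant byte at the lowest address.
Reassemble most-significant byte first: 8D 20 → 0x8D20.
Top bit is set, so as a signed 16-bit value this is 0x8D20 − 2^16 = -29408.

-29408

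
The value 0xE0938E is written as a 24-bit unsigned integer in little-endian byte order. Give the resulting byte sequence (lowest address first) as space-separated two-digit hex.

Split into bytes (most-significant first): E0 93 8E.
In little-endian order the low byte comes first in memory.
So at ascending addresses the bytes are 8E 93 E0.

8E 93 E0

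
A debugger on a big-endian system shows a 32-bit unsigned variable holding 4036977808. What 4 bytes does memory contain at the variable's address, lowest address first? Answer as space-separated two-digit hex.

4036977808 in hexadecimal, padded to 32 bits, is 0xF09F6490.
Split into bytes (most-significant first): F0 9F 64 90.
Big-endian: lowest address holds the most-significant byte.
So the memory order matches the most-significant-first order: F0 9F 64 90.

F0 9F 64 90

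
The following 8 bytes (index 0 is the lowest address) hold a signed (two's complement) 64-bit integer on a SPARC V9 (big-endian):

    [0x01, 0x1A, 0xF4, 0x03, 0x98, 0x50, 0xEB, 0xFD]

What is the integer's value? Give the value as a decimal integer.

In big-endian order the high byte comes first in memory.
The bytes are already most-significant first: 0x011AF4039850EBFD.
0x011AF4039850EBFD = 79644239709924349.

79644239709924349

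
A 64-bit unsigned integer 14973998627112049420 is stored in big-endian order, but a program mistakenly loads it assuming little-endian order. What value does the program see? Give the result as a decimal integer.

890361892069232335

14973998627112049420 in 64-bit hexadecimal is 0xCFCE546A6C335B0C.
Stored big-endian, the bytes at ascending addresses are CF CE 54 6A 6C 33 5B 0C.
Read back as little-endian, the first byte is least significant, giving 0x0C5B336C6A54CECF.
0x0C5B336C6A54CECF = 890361892069232335.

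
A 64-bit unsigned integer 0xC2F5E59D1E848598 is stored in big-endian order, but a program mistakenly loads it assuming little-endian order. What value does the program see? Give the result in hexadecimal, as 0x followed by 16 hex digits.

0x9885841E9DE5F5C2

Stored big-endian, the bytes at ascending addresses are C2 F5 E5 9D 1E 84 85 98.
Read back as little-endian, the first byte is least significant, giving 0x9885841E9DE5F5C2.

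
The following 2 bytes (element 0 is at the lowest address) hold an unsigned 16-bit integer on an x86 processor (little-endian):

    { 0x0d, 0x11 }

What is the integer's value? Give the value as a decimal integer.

Little-endian: lowest address holds the least-significant byte.
Reassemble most-significant byte first: 11 0D → 0x110D.
0x110D = 4365.

4365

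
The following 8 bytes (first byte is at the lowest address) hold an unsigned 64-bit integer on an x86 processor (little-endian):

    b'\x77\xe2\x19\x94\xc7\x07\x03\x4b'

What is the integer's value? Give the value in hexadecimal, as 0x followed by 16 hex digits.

Little-endian stores the least-significant byte at the lowest address.
Reassemble most-significant byte first: 4B 03 07 C7 94 19 E2 77 → 0x4B0307C79419E277.

0x4B0307C79419E277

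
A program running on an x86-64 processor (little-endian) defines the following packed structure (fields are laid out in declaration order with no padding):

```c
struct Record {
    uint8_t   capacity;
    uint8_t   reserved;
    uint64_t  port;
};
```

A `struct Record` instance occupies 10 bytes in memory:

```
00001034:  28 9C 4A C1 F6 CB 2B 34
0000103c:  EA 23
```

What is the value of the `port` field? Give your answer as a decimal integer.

`port` follows `capacity` (1 B), `reserved` (1 B), so it starts at offset 1 + 1 = 2 and occupies 8 bytes.
Bytes at offsets 2..9: 4A C1 F6 CB 2B 34 EA 23.
Little-endian stores the least-significant byte at the lowest address.
Reassemble most-significant byte first: 23 EA 34 2B CB F6 C1 4A → 0x23EA342BCBF6C14A.
0x23EA342BCBF6C14A = 2587938298587955530.

2587938298587955530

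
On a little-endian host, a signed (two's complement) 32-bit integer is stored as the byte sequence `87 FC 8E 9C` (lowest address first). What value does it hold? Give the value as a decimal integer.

Little-endian: lowest address holds the least-significant byte.
Reassemble most-significant byte first: 9C 8E FC 87 → 0x9C8EFC87.
Top bit is set, so as a signed 32-bit value this is 0x9C8EFC87 − 2^32 = -1668350841.

-1668350841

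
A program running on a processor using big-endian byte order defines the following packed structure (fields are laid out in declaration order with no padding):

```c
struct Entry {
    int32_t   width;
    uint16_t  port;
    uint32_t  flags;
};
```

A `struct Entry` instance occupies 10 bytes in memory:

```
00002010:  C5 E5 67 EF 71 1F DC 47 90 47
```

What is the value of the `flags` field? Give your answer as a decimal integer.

3695677511

`flags` follows `width` (4 B), `port` (2 B), so it starts at offset 4 + 2 = 6 and occupies 4 bytes.
Bytes at offsets 6..9: DC 47 90 47.
Big-endian: lowest address holds the most-significant byte.
The bytes are already most-significant first: 0xDC479047.
0xDC479047 = 3695677511.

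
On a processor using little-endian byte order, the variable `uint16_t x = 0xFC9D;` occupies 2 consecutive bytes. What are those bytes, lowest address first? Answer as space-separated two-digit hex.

Split into bytes (most-significant first): FC 9D.
In little-endian order the low byte comes first in memory.
So at ascending addresses the bytes are 9D FC.

9D FC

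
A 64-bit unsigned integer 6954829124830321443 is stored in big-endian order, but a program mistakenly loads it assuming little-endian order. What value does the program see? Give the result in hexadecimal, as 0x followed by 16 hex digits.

0x235B0DA33D848460

6954829124830321443 in 64-bit hexadecimal is 0x6084843DA30D5B23.
Stored big-endian, the bytes at ascending addresses are 60 84 84 3D A3 0D 5B 23.
Read back as little-endian, the first byte is least significant, giving 0x235B0DA33D848460.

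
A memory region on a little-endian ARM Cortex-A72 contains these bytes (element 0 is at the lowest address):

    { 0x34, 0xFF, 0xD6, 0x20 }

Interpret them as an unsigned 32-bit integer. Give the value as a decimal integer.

550960948

Little-endian stores the least-significant byte at the lowest address.
Reassemble most-significant byte first: 20 D6 FF 34 → 0x20D6FF34.
0x20D6FF34 = 550960948.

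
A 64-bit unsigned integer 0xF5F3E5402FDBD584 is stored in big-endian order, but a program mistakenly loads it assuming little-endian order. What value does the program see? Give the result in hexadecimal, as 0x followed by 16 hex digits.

0x84D5DB2F40E5F3F5

Stored big-endian, the bytes at ascending addresses are F5 F3 E5 40 2F DB D5 84.
Read back as little-endian, the first byte is least significant, giving 0x84D5DB2F40E5F3F5.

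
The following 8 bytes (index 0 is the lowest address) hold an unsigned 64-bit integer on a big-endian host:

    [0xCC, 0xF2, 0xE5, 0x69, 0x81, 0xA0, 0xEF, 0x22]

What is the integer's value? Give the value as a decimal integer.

Big-endian: lowest address holds the most-significant byte.
The bytes are already most-significant first: 0xCCF2E56981A0EF22.
0xCCF2E56981A0EF22 = 14768118369410412322.

14768118369410412322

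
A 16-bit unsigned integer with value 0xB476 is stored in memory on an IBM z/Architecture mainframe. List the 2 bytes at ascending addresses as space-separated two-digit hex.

Split into bytes (most-significant first): B4 76.
Big-endian stores the most-significant byte at the lowest address.
So the memory order matches the most-significant-first order: B4 76.

B4 76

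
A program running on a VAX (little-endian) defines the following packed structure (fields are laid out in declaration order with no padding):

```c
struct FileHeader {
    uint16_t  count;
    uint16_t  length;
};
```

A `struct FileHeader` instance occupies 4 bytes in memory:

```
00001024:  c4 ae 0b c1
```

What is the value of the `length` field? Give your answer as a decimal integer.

49419

`length` follows `count` (2 bytes), so it starts at byte offset 2 and occupies 2 bytes.
Bytes at offsets 2..3: 0B C1.
Little-endian stores the least-significant byte at the lowest address.
Reassemble most-significant byte first: C1 0B → 0xC10B.
0xC10B = 49419.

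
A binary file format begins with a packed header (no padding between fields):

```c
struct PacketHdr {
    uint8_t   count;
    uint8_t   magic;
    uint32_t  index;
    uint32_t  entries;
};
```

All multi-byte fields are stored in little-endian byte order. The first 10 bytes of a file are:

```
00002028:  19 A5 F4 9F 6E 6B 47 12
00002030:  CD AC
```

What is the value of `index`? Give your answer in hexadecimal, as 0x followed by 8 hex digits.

`index` follows `count` (1 B), `magic` (1 B), so it starts at offset 1 + 1 = 2 and occupies 4 bytes.
Bytes at offsets 2..5: F4 9F 6E 6B.
Little-endian stores the least-significant byte at the lowest address.
Reassemble most-significant byte first: 6B 6E 9F F4 → 0x6B6E9FF4.

0x6B6E9FF4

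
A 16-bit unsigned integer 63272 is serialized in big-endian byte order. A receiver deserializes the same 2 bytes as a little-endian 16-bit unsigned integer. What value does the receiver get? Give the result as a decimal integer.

10487

63272 in 16-bit hexadecimal is 0xF728.
Stored big-endian, the bytes at ascending addresses are F7 28.
Read back as little-endian, the first byte is least significant, giving 0x28F7.
0x28F7 = 10487.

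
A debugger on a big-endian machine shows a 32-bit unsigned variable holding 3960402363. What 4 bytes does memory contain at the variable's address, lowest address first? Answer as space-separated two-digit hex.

EC 0E F1 BB

3960402363 in hexadecimal, padded to 32 bits, is 0xEC0EF1BB.
Split into bytes (most-significant first): EC 0E F1 BB.
In big-endian order the high byte comes first in memory.
So the memory order matches the most-significant-first order: EC 0E F1 BB.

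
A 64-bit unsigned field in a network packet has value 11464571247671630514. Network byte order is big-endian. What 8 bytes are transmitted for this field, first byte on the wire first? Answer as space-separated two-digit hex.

11464571247671630514 in hexadecimal, padded to 64 bits, is 0x9F1A56CECF9FDAB2.
Split into bytes (most-significant first): 9F 1A 56 CE CF 9F DA B2.
In big-endian order the high byte comes first in memory.
So the memory order matches the most-significant-first order: 9F 1A 56 CE CF 9F DA B2.

9F 1A 56 CE CF 9F DA B2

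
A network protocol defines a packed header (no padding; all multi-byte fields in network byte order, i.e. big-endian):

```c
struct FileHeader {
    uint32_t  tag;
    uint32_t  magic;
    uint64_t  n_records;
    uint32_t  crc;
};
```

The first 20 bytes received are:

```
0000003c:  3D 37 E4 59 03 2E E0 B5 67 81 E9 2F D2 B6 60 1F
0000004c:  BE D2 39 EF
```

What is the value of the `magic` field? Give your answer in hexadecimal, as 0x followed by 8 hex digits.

0x032EE0B5

`magic` follows `tag` (4 bytes), so it starts at byte offset 4 and occupies 4 bytes.
Bytes at offsets 4..7: 03 2E E0 B5.
In big-endian order the high byte comes first in memory.
The bytes are already most-significant first: 0x032EE0B5.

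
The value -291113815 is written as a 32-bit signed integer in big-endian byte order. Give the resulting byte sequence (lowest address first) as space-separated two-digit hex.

Two's complement of -291113815 in 32 bits: 291113815 = 0x115A0B57; invert → 0xEEA5F4A8; add 1 → 0xEEA5F4A9.
Split into bytes (most-significant first): EE A5 F4 A9.
Big-endian: lowest address holds the most-significant byte.
So the memory order matches the most-significant-first order: EE A5 F4 A9.

EE A5 F4 A9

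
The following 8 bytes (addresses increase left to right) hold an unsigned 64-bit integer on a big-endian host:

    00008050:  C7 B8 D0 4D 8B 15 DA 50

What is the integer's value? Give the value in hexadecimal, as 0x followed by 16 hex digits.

0xC7B8D04D8B15DA50

In big-endian order the high byte comes first in memory.
The bytes are already most-significant first: 0xC7B8D04D8B15DA50.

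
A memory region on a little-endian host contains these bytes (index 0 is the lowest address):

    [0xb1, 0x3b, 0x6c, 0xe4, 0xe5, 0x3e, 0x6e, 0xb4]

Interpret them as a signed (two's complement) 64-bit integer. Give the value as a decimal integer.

Little-endian: lowest address holds the least-significant byte.
Reassemble most-significant byte first: B4 6E 3E E5 E4 6C 3B B1 → 0xB46E3EE5E46C3BB1.
Top bit is set, so as a signed 64-bit value this is 0xB46E3EE5E46C3BB1 − 2^64 = -5445345742343619663.

-5445345742343619663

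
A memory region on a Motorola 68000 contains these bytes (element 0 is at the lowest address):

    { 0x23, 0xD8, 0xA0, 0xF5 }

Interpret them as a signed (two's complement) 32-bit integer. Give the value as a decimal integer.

Big-endian: lowest address holds the most-significant byte.
The bytes are already most-significant first: 0x23D8A0F5.
0x23D8A0F5 = 601399541.

601399541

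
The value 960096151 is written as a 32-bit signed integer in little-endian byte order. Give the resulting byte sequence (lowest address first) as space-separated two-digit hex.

97 E7 39 39

960096151 in hexadecimal, padded to 32 bits, is 0x3939E797.
Split into bytes (most-significant first): 39 39 E7 97.
Little-endian stores the least-significant byte at the lowest address.
So at ascending addresses the bytes are 97 E7 39 39.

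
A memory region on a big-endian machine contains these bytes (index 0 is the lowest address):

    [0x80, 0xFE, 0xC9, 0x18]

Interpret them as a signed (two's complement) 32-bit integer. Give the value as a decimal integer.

In big-endian order the high byte comes first in memory.
The bytes are already most-significant first: 0x80FEC918.
Top bit is set, so as a signed 32-bit value this is 0x80FEC918 − 2^32 = -2130786024.

-2130786024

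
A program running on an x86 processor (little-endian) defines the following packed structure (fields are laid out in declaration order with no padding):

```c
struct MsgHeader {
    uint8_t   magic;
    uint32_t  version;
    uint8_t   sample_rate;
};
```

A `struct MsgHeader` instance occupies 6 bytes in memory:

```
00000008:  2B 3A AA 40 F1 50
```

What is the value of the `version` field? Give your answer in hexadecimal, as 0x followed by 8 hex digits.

0xF140AA3A

`version` follows `magic` (1 byte), so it starts at byte offset 1 and occupies 4 bytes.
Bytes at offsets 1..4: 3A AA 40 F1.
Little-endian: lowest address holds the least-significant byte.
Reassemble most-significant byte first: F1 40 AA 3A → 0xF140AA3A.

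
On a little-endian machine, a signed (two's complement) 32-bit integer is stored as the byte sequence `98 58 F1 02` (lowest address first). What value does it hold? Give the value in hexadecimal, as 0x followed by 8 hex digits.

Little-endian: lowest address holds the least-significant byte.
Reassemble most-significant byte first: 02 F1 58 98 → 0x02F15898.

0x02F15898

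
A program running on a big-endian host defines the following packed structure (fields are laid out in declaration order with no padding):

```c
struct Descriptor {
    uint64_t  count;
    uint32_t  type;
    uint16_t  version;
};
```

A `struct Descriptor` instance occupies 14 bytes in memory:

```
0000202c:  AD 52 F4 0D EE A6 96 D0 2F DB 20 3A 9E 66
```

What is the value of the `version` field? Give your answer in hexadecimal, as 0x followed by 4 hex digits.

0x9E66

`version` follows `count` (8 B), `type` (4 B), so it starts at offset 8 + 4 = 12 and occupies 2 bytes.
Bytes at offsets 12..13: 9E 66.
Big-endian stores the most-significant byte at the lowest address.
The bytes are already most-significant first: 0x9E66.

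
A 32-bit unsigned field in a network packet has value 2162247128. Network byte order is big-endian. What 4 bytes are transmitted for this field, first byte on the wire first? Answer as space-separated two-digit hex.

2162247128 in hexadecimal, padded to 32 bits, is 0x80E145D8.
Split into bytes (most-significant first): 80 E1 45 D8.
Big-endian stores the most-significant byte at the lowest address.
So the memory order matches the most-significant-first order: 80 E1 45 D8.

80 E1 45 D8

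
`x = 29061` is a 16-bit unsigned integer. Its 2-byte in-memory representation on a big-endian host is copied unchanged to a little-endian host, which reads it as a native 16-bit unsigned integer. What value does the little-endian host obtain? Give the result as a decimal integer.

29061 in 16-bit hexadecimal is 0x7185.
Stored big-endian, the bytes at ascending addresses are 71 85.
Read back as little-endian, the first byte is least significant, giving 0x8571.
0x8571 = 34161.

34161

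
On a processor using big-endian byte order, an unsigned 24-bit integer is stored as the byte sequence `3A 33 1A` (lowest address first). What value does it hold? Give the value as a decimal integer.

In big-endian order the high byte comes first in memory.
The bytes are already most-significant first: 0x3A331A.
0x3A331A = 3814170.

3814170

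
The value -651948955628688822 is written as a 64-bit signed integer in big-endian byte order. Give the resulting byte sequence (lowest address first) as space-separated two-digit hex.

Two's complement of -651948955628688822 in 64 bits: 651948955628688822 = 0x090C301EF7EF55B6; invert → 0xF6F3CFE10810AA49; add 1 → 0xF6F3CFE10810AA4A.
Split into bytes (most-significant first): F6 F3 CF E1 08 10 AA 4A.
Big-endian: lowest address holds the most-significant byte.
So the memory order matches the most-significant-first order: F6 F3 CF E1 08 10 AA 4A.

F6 F3 CF E1 08 10 AA 4A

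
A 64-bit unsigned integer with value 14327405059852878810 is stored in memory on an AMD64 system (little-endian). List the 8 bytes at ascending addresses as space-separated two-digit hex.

DA 43 AA F9 FD 2A D5 C6

14327405059852878810 in hexadecimal, padded to 64 bits, is 0xC6D52AFDF9AA43DA.
Split into bytes (most-significant first): C6 D5 2A FD F9 AA 43 DA.
Little-endian: lowest address holds the least-significant byte.
So at ascending addresses the bytes are DA 43 AA F9 FD 2A D5 C6.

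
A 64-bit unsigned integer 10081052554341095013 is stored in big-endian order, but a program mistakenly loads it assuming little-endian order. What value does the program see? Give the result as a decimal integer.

7320192106743981963

10081052554341095013 in 64-bit hexadecimal is 0x8BE717E2EF8B9665.
Stored big-endian, the bytes at ascending addresses are 8B E7 17 E2 EF 8B 96 65.
Read back as little-endian, the first byte is least significant, giving 0x65968BEFE217E78B.
0x65968BEFE217E78B = 7320192106743981963.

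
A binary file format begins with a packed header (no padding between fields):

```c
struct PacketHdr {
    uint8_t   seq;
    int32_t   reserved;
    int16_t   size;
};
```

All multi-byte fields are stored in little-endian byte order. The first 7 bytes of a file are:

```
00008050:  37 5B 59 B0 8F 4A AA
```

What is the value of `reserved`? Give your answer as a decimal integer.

`reserved` follows `seq` (1 byte), so it starts at byte offset 1 and occupies 4 bytes.
Bytes at offsets 1..4: 5B 59 B0 8F.
Little-endian: lowest address holds the least-significant byte.
Reassemble most-significant byte first: 8F B0 59 5B → 0x8FB0595B.
Top bit is set, so as a signed 32-bit value this is 0x8FB0595B − 2^32 = -1884268197.

-1884268197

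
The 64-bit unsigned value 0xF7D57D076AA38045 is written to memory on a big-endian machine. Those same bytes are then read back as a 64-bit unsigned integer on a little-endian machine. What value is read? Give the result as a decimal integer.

Stored big-endian, the bytes at ascending addresses are F7 D5 7D 07 6A A3 80 45.
Read back as little-endian, the first byte is least significant, giving 0x4580A36A077DD5F7.
0x4580A36A077DD5F7 = 5008182461423539703.

5008182461423539703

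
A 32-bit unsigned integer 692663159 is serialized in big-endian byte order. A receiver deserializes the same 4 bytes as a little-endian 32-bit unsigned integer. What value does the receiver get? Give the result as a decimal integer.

1999849769

692663159 in 32-bit hexadecimal is 0x29493377.
Stored big-endian, the bytes at ascending addresses are 29 49 33 77.
Read back as little-endian, the first byte is least significant, giving 0x77334929.
0x77334929 = 1999849769.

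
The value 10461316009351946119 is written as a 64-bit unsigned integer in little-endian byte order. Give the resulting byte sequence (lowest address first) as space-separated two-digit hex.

87 9F 87 EC 7B 0F 2E 91

10461316009351946119 in hexadecimal, padded to 64 bits, is 0x912E0F7BEC879F87.
Split into bytes (most-significant first): 91 2E 0F 7B EC 87 9F 87.
Little-endian stores the least-significant byte at the lowest address.
So at ascending addresses the bytes are 87 9F 87 EC 7B 0F 2E 91.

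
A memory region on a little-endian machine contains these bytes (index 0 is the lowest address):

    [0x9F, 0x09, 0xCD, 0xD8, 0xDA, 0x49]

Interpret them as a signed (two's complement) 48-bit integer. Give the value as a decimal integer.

81204289014175

Little-endian: lowest address holds the least-significant byte.
Reassemble most-significant byte first: 49 DA D8 CD 09 9F → 0x49DAD8CD099F.
0x49DAD8CD099F = 81204289014175.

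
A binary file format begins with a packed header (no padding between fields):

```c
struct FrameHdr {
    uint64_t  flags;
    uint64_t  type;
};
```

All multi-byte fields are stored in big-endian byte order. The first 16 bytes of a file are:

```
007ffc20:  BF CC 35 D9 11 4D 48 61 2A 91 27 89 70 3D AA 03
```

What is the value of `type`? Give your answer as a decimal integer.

3067276292463110659

`type` follows `flags` (8 bytes), so it starts at byte offset 8 and occupies 8 bytes.
Bytes at offsets 8..15: 2A 91 27 89 70 3D AA 03.
In big-endian order the high byte comes first in memory.
The bytes are already most-significant first: 0x2A912789703DAA03.
0x2A912789703DAA03 = 3067276292463110659.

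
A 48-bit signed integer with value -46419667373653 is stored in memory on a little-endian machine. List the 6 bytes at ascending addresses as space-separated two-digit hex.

AB 31 37 14 C8 D5

Two's complement of -46419667373653 in 48 bits: 46419667373653 = 0x2A37EBC8CE55; invert → 0xD5C8143731AA; add 1 → 0xD5C8143731AB.
Split into bytes (most-significant first): D5 C8 14 37 31 AB.
Little-endian stores the least-significant byte at the lowest address.
So at ascending addresses the bytes are AB 31 37 14 C8 D5.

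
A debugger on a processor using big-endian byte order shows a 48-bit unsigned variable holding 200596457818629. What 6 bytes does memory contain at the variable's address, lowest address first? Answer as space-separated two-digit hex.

200596457818629 in hexadecimal, padded to 48 bits, is 0xB671009C8A05.
Split into bytes (most-significant first): B6 71 00 9C 8A 05.
In big-endian order the high byte comes first in memory.
So the memory order matches the most-significant-first order: B6 71 00 9C 8A 05.

B6 71 00 9C 8A 05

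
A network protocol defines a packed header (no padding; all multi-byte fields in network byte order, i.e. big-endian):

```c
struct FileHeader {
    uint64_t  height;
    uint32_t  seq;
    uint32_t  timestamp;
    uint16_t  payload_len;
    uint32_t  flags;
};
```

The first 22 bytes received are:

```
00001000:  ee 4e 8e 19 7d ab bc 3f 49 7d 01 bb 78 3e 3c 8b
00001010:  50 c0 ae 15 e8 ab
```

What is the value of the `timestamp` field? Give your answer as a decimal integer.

`timestamp` follows `height` (8 B), `seq` (4 B), so it starts at offset 8 + 4 = 12 and occupies 4 bytes.
Bytes at offsets 12..15: 78 3E 3C 8B.
In big-endian order the high byte comes first in memory.
The bytes are already most-significant first: 0x783E3C8B.
0x783E3C8B = 2017344651.

2017344651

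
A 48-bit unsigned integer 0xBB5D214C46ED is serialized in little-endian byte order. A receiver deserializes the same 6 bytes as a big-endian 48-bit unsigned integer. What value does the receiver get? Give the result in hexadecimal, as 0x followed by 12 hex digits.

Stored little-endian, the bytes at ascending addresses are ED 46 4C 21 5D BB.
Read back as big-endian, the last byte is least significant, giving 0xED464C215DBB.

0xED464C215DBB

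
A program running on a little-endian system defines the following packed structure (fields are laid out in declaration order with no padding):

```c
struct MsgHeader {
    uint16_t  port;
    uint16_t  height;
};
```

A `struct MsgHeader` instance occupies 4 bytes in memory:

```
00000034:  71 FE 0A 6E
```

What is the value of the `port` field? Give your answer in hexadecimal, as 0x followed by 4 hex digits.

`port` is the first field, at byte offset 0, occupying 2 bytes.
Bytes at offsets 0..1: 71 FE.
Little-endian: lowest address holds the least-significant byte.
Reassemble most-significant byte first: FE 71 → 0xFE71.

0xFE71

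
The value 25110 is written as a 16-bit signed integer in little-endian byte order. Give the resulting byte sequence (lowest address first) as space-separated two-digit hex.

16 62

25110 in hexadecimal, padded to 16 bits, is 0x6216.
Split into bytes (most-significant first): 62 16.
Little-endian stores the least-significant byte at the lowest address.
So at ascending addresses the bytes are 16 62.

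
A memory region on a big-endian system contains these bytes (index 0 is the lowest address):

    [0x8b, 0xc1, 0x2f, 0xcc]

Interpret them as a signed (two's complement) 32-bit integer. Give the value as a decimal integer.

In big-endian order the high byte comes first in memory.
The bytes are already most-significant first: 0x8BC12FCC.
Top bit is set, so as a signed 32-bit value this is 0x8BC12FCC − 2^32 = -1950273588.

-1950273588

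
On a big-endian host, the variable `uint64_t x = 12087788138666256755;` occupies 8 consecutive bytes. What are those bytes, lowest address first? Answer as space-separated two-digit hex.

12087788138666256755 in hexadecimal, padded to 64 bits, is 0xA7C07344AD61E973.
Split into bytes (most-significant first): A7 C0 73 44 AD 61 E9 73.
In big-endian order the high byte comes first in memory.
So the memory order matches the most-significant-first order: A7 C0 73 44 AD 61 E9 73.

A7 C0 73 44 AD 61 E9 73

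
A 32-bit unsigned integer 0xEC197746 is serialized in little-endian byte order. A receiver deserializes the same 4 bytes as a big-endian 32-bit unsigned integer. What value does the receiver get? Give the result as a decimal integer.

1182210540

Stored little-endian, the bytes at ascending addresses are 46 77 19 EC.
Read back as big-endian, the last byte is least significant, giving 0x467719EC.
0x467719EC = 1182210540.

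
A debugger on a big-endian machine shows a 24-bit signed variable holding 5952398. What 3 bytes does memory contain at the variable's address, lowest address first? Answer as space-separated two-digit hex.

5A D3 8E

5952398 in hexadecimal, padded to 24 bits, is 0x5AD38E.
Split into bytes (most-significant first): 5A D3 8E.
In big-endian order the high byte comes first in memory.
So the memory order matches the most-significant-first order: 5A D3 8E.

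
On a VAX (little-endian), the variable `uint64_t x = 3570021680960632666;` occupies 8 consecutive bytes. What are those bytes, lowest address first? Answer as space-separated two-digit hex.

5A F7 19 D6 CD 43 8B 31

3570021680960632666 in hexadecimal, padded to 64 bits, is 0x318B43CDD619F75A.
Split into bytes (most-significant first): 31 8B 43 CD D6 19 F7 5A.
In little-endian order the low byte comes first in memory.
So at ascending addresses the bytes are 5A F7 19 D6 CD 43 8B 31.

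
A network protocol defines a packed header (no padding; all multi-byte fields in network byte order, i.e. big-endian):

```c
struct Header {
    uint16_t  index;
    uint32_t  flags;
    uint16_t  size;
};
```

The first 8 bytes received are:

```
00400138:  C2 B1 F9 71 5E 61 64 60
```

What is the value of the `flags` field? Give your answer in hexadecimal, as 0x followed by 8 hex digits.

`flags` follows `index` (2 bytes), so it starts at byte offset 2 and occupies 4 bytes.
Bytes at offsets 2..5: F9 71 5E 61.
Big-endian: lowest address holds the most-significant byte.
The bytes are already most-significant first: 0xF9715E61.

0xF9715E61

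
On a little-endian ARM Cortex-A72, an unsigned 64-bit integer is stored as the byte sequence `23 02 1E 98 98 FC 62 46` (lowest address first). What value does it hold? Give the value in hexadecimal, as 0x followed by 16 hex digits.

0x4662FC98981E0223

In little-endian order the low byte comes first in memory.
Reassemble most-significant byte first: 46 62 FC 98 98 1E 02 23 → 0x4662FC98981E0223.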